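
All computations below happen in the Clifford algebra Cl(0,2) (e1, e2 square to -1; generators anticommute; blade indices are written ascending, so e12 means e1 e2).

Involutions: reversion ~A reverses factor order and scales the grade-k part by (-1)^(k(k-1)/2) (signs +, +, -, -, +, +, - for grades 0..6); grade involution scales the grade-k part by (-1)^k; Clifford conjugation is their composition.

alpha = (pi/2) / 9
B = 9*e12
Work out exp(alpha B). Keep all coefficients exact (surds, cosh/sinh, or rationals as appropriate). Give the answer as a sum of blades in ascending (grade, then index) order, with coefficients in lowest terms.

B^2 = (9)^2*(e12)^2 = 81*(-1) = -81 (a basis 2-blade squares to minus the product of its generators' squares).
B^2 = -81 — B^2 < 0, so the exponential closes trigonometrically: l = 9, alpha*l = pi/2, so exp(alpha B) = cos(pi/2) + (sin(pi/2)/9)*B = 0 + (1/9)*B.
Answer: e12


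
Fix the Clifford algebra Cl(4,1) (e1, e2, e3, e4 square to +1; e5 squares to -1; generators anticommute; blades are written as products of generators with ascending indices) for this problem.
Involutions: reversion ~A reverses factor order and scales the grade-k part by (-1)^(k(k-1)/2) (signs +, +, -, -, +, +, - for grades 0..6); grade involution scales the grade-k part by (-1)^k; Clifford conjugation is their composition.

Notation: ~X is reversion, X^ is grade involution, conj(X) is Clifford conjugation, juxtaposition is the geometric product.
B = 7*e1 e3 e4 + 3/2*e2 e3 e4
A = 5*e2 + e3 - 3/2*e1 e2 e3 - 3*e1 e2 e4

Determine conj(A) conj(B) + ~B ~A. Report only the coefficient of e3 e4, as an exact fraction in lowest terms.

first term: -9/2*e1 e3 + 37/4*e1 e4 + 21*e2 e3 - 9*e2 e4 - 15/2*e3 e4 + 35*e1 e2 e3 e4
second term: 9/2*e1 e3 + 19/4*e1 e4 - 21*e2 e3 + 12*e2 e4 - 15/2*e3 e4 - 35*e1 e2 e3 e4
Answer: -15


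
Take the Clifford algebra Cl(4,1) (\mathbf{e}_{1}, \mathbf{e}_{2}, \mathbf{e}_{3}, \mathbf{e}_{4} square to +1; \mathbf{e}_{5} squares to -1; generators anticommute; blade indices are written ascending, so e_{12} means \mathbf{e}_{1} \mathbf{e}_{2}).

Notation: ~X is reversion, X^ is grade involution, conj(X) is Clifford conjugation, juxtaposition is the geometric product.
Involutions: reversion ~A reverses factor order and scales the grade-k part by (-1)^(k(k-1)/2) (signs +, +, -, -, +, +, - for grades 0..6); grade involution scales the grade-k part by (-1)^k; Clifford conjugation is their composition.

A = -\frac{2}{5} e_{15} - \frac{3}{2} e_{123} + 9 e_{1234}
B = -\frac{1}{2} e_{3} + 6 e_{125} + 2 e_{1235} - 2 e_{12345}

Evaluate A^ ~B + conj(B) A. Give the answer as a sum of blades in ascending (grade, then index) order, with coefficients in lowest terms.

first term: -\frac{12}{5} e_{2} - 21 e_{5} - \frac{3}{4} e_{12} - \frac{4}{5} e_{23} + 9 e_{35} + 21 e_{45} + \frac{9}{2} e_{124} - \frac{1}{5} e_{135} - \frac{4}{5} e_{234} + 54 e_{345}
second term: \frac{12}{5} e_{2} + 15 e_{5} - \frac{3}{4} e_{12} - \frac{4}{5} e_{23} - 9 e_{35} - 15 e_{45} + \frac{9}{2} e_{124} + \frac{1}{5} e_{135} + \frac{4}{5} e_{234} - 54 e_{345}
Answer: -6 e_{5} - \frac{3}{2} e_{12} - \frac{8}{5} e_{23} + 6 e_{45} + 9 e_{124}


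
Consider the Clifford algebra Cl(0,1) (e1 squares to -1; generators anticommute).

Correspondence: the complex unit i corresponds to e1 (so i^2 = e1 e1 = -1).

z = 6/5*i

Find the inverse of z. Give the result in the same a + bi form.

In blades: z = 6/5*e1.
With qbar = -6/5*e1 (scalar fixed, mapped units negated), z qbar = 36/25 (the sum of squared coefficients), so z^-1 = qbar / (36/25) = -5/6*e1; translating back:
Answer: -5/6*i


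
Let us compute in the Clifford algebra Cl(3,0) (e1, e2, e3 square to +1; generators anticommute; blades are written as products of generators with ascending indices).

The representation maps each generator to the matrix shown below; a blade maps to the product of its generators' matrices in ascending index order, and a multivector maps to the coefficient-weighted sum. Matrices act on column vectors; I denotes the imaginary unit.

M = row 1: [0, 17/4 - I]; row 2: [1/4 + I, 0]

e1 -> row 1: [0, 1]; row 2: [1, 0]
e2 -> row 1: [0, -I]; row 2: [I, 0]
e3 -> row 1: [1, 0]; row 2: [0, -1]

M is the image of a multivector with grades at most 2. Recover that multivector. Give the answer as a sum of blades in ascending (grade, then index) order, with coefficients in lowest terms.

Method: 1, rho(e1), rho(e2), rho(e3) form a trace-orthogonal basis of the 2x2 complex matrices (tr(X Y) = 2 if X = Y, else 0), so M = m0*1 + m1*rho(e1) + m2*rho(e2) + m3*rho(e3) with m0 = tr(M)/2 = 0, m1 = tr(M rho(e1))/2 = 9/4, m2 = tr(M rho(e2))/2 = 1 + 2*I, m3 = tr(M rho(e3))/2 = 0.
Multiplying table entries, the bivector images are rho(e1 e2) = I*rho(e3), rho(e1 e3) = -I*rho(e2), rho(e2 e3) = I*rho(e1); with real blade coefficients the real parts of m0..m3 are the coefficients of 1, e1, e2, e3 and the imaginary parts give the bivectors (e2 e3: Im m1, e1 e3: -Im m2, e1 e2: Im m3).
Answer: 9/4*e1 + e2 - 2*e1 e3


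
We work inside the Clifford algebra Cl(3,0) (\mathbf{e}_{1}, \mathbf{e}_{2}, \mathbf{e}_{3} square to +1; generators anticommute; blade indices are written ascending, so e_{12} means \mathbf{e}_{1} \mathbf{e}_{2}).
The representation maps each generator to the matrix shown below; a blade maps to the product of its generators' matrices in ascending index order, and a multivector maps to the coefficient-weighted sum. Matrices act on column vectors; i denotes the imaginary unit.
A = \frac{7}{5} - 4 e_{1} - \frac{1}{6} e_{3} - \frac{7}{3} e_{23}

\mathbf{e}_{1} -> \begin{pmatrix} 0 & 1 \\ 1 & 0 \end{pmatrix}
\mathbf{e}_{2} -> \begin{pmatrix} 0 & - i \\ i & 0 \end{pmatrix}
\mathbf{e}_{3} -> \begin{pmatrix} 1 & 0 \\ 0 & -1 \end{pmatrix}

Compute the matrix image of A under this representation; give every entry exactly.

Bivector images (products of the table entries): rho(e_{23}) = rho(\mathbf{e}_{2})rho(\mathbf{e}_{3}) = \begin{pmatrix} 0 & i \\ i & 0 \end{pmatrix}.
M = (\frac{7}{5})*1 + (-4)*rho(e_{1}) + (-\frac{1}{6})*rho(e_{3}) + (-\frac{7}{3})*rho(e_{23}), summed entrywise (1 is the identity matrix):
Answer: \begin{pmatrix} \frac{37}{30} & -4 - \frac{7 i}{3} \\ -4 - \frac{7 i}{3} & \frac{47}{30} \end{pmatrix}


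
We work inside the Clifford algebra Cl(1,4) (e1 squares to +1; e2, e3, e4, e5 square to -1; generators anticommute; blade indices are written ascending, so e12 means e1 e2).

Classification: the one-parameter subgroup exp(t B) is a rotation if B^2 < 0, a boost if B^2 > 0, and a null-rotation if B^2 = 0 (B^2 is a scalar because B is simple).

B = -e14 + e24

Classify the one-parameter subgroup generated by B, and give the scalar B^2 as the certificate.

B^2 term by term: the squares give (-1)^2*(e14)^2 + (1)^2*(e24)^2 = 1*(+1) + 1*(-1) = 0 (each basis 2-blade squares to minus the product of its generators' squares); cross terms between blades sharing an index anticommute and cancel. So B^2 = 0.
Answer: null-rotation, certificate B^2 = 0. The scalar 0 is the complete invariant here: its sign names the subgroup type.


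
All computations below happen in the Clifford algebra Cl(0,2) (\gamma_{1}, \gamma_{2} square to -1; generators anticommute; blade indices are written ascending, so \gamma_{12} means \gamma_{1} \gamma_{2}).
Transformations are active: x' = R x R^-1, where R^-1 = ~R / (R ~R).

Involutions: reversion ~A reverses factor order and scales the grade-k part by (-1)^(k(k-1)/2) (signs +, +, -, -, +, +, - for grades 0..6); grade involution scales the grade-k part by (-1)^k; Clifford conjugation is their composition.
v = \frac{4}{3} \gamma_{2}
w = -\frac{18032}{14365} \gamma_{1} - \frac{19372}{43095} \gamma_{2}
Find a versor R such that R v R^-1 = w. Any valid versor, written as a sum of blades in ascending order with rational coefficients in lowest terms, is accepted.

Why this works: both vectors square to -\frac{16}{9}, so q(v) = q(w) and R = v + w = -\frac{18032}{14365} \gamma_{1} + \frac{12696}{14365} \gamma_{2} carries v to w — its own direction survives, the complement (v - w)/2 flips.
Answer: -\frac{18032}{14365} \gamma_{1} + \frac{12696}{14365} \gamma_{2}


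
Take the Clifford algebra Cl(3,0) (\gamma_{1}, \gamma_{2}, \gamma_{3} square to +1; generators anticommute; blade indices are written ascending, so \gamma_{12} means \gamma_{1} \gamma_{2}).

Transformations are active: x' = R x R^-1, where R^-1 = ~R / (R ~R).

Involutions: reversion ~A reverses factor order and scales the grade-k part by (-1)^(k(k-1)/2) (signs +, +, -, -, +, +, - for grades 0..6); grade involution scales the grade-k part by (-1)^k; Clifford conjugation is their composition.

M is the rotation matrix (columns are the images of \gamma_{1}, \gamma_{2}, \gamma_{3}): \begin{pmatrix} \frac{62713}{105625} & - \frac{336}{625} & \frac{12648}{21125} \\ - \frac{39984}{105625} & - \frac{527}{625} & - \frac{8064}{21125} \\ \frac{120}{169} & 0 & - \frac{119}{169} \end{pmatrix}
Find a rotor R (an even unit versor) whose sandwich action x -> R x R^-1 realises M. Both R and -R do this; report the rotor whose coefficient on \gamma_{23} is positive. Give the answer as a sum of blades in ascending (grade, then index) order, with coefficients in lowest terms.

Method: write R = a + b12*\gamma_{12} + b13*\gamma_{13} + b23*\gamma_{23} with a^2 + b12^2 + b13^2 + b23^2 = 1 (so R^-1 = ~R). Expanding the columns R e_j ~R gives tr M = 4a^2 - 1 and, from the antisymmetric part, M21 - M12 = -4a*b12, M13 - M31 = 4a*b13, M32 - M23 = -4a*b23.
Here tr M = -\frac{4029}{4225}, so a^2 = (1 + tr M)/4 = \frac{49}{4225} and a = ±\frac{7}{65}. Taking a = \frac{7}{65}: M21 - M12 = \frac{672}{4225}, M13 - M31 = -\frac{2352}{21125}, M32 - M23 = \frac{8064}{21125}, giving b12 = -\frac{24}{65}, b13 = -\frac{84}{325}, b23 = -\frac{288}{325}, i.e. R = \frac{7}{65} - \frac{24}{65} \gamma_{12} - \frac{84}{325} \gamma_{13} - \frac{288}{325} \gamma_{23}.
Its \gamma_{23} coefficient is negative, so report the other preimage -R.
Answer: -\frac{7}{65} + \frac{24}{65} \gamma_{12} + \frac{84}{325} \gamma_{13} + \frac{288}{325} \gamma_{23}. Recall the cover is two-to-one: with M of trace -\frac{4029}{4225}, both preimages act alike, and the stated \gamma_{23} sign chooses the sheet.


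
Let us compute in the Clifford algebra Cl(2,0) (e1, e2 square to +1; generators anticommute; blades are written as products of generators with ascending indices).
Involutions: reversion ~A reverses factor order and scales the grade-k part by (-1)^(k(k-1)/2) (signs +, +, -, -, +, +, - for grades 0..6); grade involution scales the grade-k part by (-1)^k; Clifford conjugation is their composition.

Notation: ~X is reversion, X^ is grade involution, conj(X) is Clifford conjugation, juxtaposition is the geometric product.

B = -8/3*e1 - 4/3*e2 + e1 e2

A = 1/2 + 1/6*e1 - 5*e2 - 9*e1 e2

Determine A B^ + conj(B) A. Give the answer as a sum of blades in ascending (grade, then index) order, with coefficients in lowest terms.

first term: 25/9 - 17/3*e1 + 149/6*e2 + 253/18*e1 e2
second term: -137/9 + 55/3*e1 - 139/6*e2 - 253/18*e1 e2
Answer: -112/9 + 38/3*e1 + 5/3*e2


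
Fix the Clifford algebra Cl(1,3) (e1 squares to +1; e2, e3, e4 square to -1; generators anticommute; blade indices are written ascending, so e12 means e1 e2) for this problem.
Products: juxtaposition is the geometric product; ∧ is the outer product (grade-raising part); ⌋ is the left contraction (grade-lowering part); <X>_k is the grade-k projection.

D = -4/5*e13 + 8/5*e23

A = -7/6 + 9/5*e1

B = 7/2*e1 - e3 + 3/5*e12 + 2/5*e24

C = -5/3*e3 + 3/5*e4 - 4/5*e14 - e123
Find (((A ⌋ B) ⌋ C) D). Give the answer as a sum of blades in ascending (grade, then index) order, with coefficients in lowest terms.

step 1: 63/10 - 49/12*e1 + 27/25*e2 + 7/6*e3 - 7/10*e12 - 7/15*e24
step 2: 35/18 - 49/5*e3 + 1057/150*e4 + 7/6*e12 - 27/25*e13 - 126/25*e14 + 49/12*e23 - 63/10*e123
step 3: -2126/375 + 448/25*e1 - 518/25*e2 + 577/375*e12 - 154/45*e13 + 182/45*e23 + 504/125*e34 - 2114/375*e134 + 4228/375*e234 - 1008/125*e1234
Answer: -2126/375 + 448/25*e1 - 518/25*e2 + 577/375*e12 - 154/45*e13 + 182/45*e23 + 504/125*e34 - 2114/375*e134 + 4228/375*e234 - 1008/125*e1234


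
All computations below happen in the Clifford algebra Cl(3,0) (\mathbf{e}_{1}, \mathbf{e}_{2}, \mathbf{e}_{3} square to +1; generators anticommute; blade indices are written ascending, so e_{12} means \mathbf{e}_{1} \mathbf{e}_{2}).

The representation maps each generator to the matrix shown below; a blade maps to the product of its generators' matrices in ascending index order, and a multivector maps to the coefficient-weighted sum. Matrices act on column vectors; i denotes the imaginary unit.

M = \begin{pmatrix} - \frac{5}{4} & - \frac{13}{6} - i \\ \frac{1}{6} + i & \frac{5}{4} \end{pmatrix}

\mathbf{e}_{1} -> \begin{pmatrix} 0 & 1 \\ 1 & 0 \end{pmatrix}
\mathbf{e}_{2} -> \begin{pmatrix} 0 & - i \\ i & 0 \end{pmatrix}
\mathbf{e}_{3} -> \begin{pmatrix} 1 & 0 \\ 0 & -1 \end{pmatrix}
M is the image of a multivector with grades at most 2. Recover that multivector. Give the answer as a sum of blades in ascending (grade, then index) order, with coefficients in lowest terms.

Method: 1, rho(e_{1}), rho(e_{2}), rho(e_{3}) form a trace-orthogonal basis of the 2x2 complex matrices (tr(X Y) = 2 if X = Y, else 0), so M = m0*1 + m1*rho(e_{1}) + m2*rho(e_{2}) + m3*rho(e_{3}) with m0 = tr(M)/2 = 0, m1 = tr(M rho(e_{1}))/2 = -1, m2 = tr(M rho(e_{2}))/2 = 1 - \frac{7 i}{6}, m3 = tr(M rho(e_{3}))/2 = - \frac{5}{4}.
Multiplying table entries, the bivector images are rho(e_{12}) = i*rho(e_{3}), rho(e_{13}) = -i*rho(e_{2}), rho(e_{23}) = i*rho(e_{1}); with real blade coefficients the real parts of m0..m3 are the coefficients of 1, e_{1}, e_{2}, e_{3} and the imaginary parts give the bivectors (e_{23}: Im m1, e_{13}: -Im m2, e_{12}: Im m3).
Answer: -e_{1} + e_{2} - \frac{5}{4} e_{3} + \frac{7}{6} e_{13}


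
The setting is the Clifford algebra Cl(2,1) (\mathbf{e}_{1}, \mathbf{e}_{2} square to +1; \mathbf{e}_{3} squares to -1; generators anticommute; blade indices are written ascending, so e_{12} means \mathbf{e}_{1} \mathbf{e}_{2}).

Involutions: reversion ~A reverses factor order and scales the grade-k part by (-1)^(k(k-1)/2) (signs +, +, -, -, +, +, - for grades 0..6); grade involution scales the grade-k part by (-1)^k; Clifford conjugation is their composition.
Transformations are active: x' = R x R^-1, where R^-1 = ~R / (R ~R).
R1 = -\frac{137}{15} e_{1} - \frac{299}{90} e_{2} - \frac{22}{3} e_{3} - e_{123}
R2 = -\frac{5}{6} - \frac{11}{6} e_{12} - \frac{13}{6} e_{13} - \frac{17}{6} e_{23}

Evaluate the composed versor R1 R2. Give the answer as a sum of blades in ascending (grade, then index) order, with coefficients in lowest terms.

Distribute over the terms of R1 (each basis-blade product reordered to ascending indices, repeated generators contracted through their squares):
(-\frac{137}{15} e_{1}) R2 = \frac{137}{18} e_{1} + \frac{1507}{90} e_{2} + \frac{1781}{90} e_{3} + \frac{2329}{90} e_{123}
(-\frac{299}{90} e_{2}) R2 = -\frac{3289}{540} e_{1} + \frac{299}{108} e_{2} + \frac{5083}{540} e_{3} - \frac{3887}{540} e_{123}
(-\frac{22}{3} e_{3}) R2 = \frac{143}{9} e_{1} + \frac{187}{9} e_{2} + \frac{55}{9} e_{3} + \frac{121}{9} e_{123}
(-e_{123}) R2 = \frac{17}{6} e_{1} - \frac{13}{6} e_{2} - \frac{11}{6} e_{3} + \frac{5}{6} e_{123}
Summing the partial products and collecting blades:
Answer: \frac{10931}{540} e_{1} + \frac{20587}{540} e_{2} + \frac{18079}{540} e_{3} + \frac{17797}{540} e_{123}


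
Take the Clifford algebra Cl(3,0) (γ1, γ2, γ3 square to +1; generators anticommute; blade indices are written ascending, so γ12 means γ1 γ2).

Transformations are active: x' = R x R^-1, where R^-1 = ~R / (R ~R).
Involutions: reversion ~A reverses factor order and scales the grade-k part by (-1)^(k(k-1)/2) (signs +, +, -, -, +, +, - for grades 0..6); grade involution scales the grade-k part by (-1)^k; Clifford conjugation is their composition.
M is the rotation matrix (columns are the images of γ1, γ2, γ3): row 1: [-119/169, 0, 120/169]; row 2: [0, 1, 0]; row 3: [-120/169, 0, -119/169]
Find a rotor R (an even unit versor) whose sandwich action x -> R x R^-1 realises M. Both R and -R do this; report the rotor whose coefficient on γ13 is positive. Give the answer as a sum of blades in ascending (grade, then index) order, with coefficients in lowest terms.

Method: write R = a + b12*γ12 + b13*γ13 + b23*γ23 with a^2 + b12^2 + b13^2 + b23^2 = 1 (so R^-1 = ~R). Expanding the columns R e_j ~R gives tr M = 4a^2 - 1 and, from the antisymmetric part, M21 - M12 = -4a*b12, M13 - M31 = 4a*b13, M32 - M23 = -4a*b23.
Here tr M = -69/169, so a^2 = (1 + tr M)/4 = 25/169 and a = ±5/13. Taking a = 5/13: M21 - M12 = 0, M13 - M31 = 240/169, M32 - M23 = 0, giving b12 = 0, b13 = 12/13, b23 = 0, i.e. R = 5/13 + 12/13*γ13.
Its γ13 coefficient is already positive.
Answer: 5/13 + 12/13*γ13. Note: both R and -R realise this M (trace -69/169); the covering map identifies them, and the γ13-coefficient sign is the tie-breaker.


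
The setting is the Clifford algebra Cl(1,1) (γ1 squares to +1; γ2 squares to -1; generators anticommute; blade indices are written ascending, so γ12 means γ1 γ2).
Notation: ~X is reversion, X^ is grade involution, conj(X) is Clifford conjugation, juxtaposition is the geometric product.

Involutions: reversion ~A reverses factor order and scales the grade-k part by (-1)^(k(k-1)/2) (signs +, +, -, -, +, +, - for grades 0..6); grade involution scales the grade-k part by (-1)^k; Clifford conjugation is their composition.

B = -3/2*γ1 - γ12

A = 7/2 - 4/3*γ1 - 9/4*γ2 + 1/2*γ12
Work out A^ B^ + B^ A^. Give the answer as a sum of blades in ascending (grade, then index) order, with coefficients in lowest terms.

first term: 3/2 + 3*γ1 - 25/12*γ2 - 55/8*γ12
second term: 3/2 + 15/2*γ1 + 25/12*γ2 - 1/8*γ12
Answer: 3 + 21/2*γ1 - 7*γ12


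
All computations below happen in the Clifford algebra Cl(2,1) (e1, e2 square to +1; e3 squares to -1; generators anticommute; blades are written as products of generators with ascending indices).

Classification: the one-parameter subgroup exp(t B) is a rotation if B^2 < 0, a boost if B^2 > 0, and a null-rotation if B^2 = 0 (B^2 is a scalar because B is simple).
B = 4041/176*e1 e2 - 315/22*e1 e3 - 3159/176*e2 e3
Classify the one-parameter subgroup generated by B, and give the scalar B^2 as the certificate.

B^2 term by term: the squares give (4041/176)^2*(e1 e2)^2 + (-315/22)^2*(e1 e3)^2 + (-3159/176)^2*(e2 e3)^2 = 16329681/30976*(-1) + 99225/484*(+1) + 9979281/30976*(+1) = 0 (each basis 2-blade squares to minus the product of its generators' squares); cross terms between blades sharing an index anticommute and cancel. So B^2 = 0.
Answer: null-rotation, certificate B^2 = 0. One invariant decides it: the square 0 survives every conjugation, and its sign is exactly the classification.


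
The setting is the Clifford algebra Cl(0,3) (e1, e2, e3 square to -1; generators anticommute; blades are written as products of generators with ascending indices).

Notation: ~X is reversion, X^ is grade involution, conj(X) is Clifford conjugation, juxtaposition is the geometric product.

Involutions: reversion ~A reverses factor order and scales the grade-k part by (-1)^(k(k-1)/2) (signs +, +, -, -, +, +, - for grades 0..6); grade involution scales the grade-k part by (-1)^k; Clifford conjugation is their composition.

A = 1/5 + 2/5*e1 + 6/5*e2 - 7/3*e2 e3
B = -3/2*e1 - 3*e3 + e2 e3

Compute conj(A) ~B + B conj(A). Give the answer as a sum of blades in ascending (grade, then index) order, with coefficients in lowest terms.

first term: 26/15 - 3/10*e1 + 7*e2 - 9/5*e3 - 9/5*e1 e2 + 6/5*e1 e3 + 17/5*e2 e3 - 31/10*e1 e2 e3
second term: -44/15 - 3/10*e1 - 7*e2 - 9/5*e3 + 9/5*e1 e2 - 6/5*e1 e3 - 17/5*e2 e3 - 39/10*e1 e2 e3
Answer: -6/5 - 3/5*e1 - 18/5*e3 - 7*e1 e2 e3


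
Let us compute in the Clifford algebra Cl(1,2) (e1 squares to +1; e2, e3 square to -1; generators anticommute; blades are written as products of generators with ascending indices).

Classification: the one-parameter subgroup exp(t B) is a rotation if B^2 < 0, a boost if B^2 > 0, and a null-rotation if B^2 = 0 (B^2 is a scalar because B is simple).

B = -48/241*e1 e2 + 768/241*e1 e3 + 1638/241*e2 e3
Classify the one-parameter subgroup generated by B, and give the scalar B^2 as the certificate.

B^2 term by term: the squares give (-48/241)^2*(e1 e2)^2 + (768/241)^2*(e1 e3)^2 + (1638/241)^2*(e2 e3)^2 = 2304/58081*(+1) + 589824/58081*(+1) + 2683044/58081*(-1) = -36 (each basis 2-blade squares to minus the product of its generators' squares); cross terms between blades sharing an index anticommute and cancel. So B^2 = -36.
Answer: rotation, certificate B^2 = -36. The class reads off the invariant scalar -36 directly.


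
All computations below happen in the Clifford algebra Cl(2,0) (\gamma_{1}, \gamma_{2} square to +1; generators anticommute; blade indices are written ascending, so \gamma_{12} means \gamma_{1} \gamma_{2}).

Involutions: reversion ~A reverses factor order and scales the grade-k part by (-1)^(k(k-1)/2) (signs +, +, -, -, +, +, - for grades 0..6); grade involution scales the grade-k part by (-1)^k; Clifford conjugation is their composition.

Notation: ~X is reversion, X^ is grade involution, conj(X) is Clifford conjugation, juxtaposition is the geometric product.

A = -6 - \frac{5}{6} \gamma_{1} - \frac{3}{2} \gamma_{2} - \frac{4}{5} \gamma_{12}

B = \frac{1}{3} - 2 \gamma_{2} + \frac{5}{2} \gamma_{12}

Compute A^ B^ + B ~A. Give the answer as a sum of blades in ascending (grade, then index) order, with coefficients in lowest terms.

first term: 3 - \frac{913}{180} \gamma_{1} - \frac{113}{12} \gamma_{2} - \frac{68}{5} \gamma_{12}
second term: -1 - \frac{437}{180} \gamma_{1} + \frac{163}{12} \gamma_{2} - \frac{82}{5} \gamma_{12}
Answer: 2 - \frac{15}{2} \gamma_{1} + \frac{25}{6} \gamma_{2} - 30 \gamma_{12}


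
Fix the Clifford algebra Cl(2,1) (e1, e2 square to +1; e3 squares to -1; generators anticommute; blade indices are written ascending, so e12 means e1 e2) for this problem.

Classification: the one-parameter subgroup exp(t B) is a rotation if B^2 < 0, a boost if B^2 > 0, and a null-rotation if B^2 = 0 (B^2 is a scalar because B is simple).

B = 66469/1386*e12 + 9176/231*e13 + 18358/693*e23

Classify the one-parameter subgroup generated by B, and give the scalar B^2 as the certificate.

B^2 term by term: the squares give (66469/1386)^2*(e12)^2 + (9176/231)^2*(e13)^2 + (18358/693)^2*(e23)^2 = 4418127961/1920996*(-1) + 84198976/53361*(+1) + 337016164/480249*(+1) = -81/4 (each basis 2-blade squares to minus the product of its generators' squares); cross terms between blades sharing an index anticommute and cancel. So B^2 = -81/4.
Answer: rotation, certificate B^2 = -81/4. One invariant decides it: the square -81/4 survives every conjugation, and its sign is exactly the classification.


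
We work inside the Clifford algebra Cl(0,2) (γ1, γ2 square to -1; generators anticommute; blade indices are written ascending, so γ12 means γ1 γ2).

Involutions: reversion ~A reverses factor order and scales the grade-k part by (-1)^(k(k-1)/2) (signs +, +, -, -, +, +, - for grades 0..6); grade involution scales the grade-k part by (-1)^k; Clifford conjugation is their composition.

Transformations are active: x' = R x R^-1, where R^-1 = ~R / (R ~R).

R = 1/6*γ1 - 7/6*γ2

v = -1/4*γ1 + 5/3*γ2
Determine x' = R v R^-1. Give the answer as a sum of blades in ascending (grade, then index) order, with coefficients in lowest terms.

~R = 1/6*γ1 - 7/6*γ2, and R ~R = -25/18, so R^-1 = ~R / (-25/18).
R v = 143/72 - 1/72*γ12
Answer: -17/75*γ1 + 167/100*γ2


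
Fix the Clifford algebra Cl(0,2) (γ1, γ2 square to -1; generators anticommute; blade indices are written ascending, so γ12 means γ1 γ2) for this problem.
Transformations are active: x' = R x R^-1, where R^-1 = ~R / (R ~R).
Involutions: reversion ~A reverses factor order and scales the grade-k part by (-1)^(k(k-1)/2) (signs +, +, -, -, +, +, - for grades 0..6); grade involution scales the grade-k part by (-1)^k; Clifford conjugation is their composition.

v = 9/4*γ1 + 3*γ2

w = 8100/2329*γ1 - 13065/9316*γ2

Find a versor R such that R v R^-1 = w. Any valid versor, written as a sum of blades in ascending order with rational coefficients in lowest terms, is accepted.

Since q(v) = q(w) = -225/16, the sum R = v + w = 53361/9316*γ1 + 14883/9316*γ2 does the job whenever invertible.
Answer: 53361/9316*γ1 + 14883/9316*γ2


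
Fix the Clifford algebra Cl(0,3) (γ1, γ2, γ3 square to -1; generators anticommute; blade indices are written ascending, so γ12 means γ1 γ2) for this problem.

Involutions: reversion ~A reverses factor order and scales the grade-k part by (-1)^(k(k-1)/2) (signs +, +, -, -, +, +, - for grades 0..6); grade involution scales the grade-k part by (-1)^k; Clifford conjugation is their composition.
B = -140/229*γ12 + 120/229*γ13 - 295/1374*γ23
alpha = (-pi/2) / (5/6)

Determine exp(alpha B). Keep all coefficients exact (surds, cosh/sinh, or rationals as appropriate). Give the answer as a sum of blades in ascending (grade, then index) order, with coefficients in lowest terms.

B^2 term by term: the squares give (-140/229)^2*(γ12)^2 + (120/229)^2*(γ13)^2 + (-295/1374)^2*(γ23)^2 = 19600/52441*(-1) + 14400/52441*(-1) + 87025/1887876*(-1) = -25/36 (each basis 2-blade squares to minus the product of its generators' squares); cross terms between blades sharing an index anticommute and cancel. So B^2 = -25/36.
B^2 = -25/36 — the negative square puts this in the circular regime; l = 5/6, alpha*l = -pi/2, so exp(alpha B) = cos(-pi/2) + (sin(-pi/2)/(5/6))*B = 0 + (-6/5)*B.
Answer: 168/229*γ12 - 144/229*γ13 + 59/229*γ23


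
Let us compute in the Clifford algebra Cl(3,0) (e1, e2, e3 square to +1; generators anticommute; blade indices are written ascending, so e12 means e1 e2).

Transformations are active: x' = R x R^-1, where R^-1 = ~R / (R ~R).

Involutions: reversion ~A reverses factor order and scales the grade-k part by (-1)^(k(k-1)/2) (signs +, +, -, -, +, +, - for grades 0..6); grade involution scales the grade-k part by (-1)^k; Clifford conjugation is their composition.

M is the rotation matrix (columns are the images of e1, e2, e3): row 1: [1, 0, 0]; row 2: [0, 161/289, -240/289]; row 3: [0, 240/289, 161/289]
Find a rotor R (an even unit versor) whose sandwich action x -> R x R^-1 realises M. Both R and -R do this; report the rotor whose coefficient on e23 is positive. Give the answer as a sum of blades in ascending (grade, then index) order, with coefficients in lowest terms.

Method: write R = a + b12*e12 + b13*e13 + b23*e23 with a^2 + b12^2 + b13^2 + b23^2 = 1 (so R^-1 = ~R). Expanding the columns R e_j ~R gives tr M = 4a^2 - 1 and, from the antisymmetric part, M21 - M12 = -4a*b12, M13 - M31 = 4a*b13, M32 - M23 = -4a*b23.
Here tr M = 611/289, so a^2 = (1 + tr M)/4 = 225/289 and a = ±15/17. Taking a = 15/17: M21 - M12 = 0, M13 - M31 = 0, M32 - M23 = 480/289, giving b12 = 0, b13 = 0, b23 = -8/17, i.e. R = 15/17 - 8/17*e23.
Its e23 coefficient is negative, so report the other preimage -R.
Answer: -15/17 + 8/17*e23. Why the constraint matters: R and -R act identically through the sandwich — M has trace 611/289 either way — so only the sign condition on e23 picks one of the two preimages.


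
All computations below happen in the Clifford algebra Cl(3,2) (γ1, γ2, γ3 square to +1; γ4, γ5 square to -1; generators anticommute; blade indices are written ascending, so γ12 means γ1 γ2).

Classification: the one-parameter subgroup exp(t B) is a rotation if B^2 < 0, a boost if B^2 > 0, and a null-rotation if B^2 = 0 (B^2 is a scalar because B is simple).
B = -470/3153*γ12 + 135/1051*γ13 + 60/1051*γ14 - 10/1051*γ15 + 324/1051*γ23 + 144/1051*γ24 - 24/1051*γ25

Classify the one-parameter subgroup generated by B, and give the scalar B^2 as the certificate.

B^2 term by term: the squares give (-470/3153)^2*(γ12)^2 + (135/1051)^2*(γ13)^2 + (60/1051)^2*(γ14)^2 + (-10/1051)^2*(γ15)^2 + (324/1051)^2*(γ23)^2 + (144/1051)^2*(γ24)^2 + (-24/1051)^2*(γ25)^2 = 220900/9941409*(-1) + 18225/1104601*(-1) + 3600/1104601*(+1) + 100/1104601*(+1) + 104976/1104601*(-1) + 20736/1104601*(+1) + 576/1104601*(+1) = -1/9 (each basis 2-blade squares to minus the product of its generators' squares); cross terms between blades sharing an index anticommute and cancel; the commuting (index-disjoint) pairs give grade-4 terms 2*c*c'*(blade product), which cancel blade by blade — γ1234: -38880/1104601 + 38880/1104601 = 0; γ1235: 6480/1104601 - 6480/1104601 = 0; γ1245: 2880/1104601 - 2880/1104601 = 0 — confirming B is simple. So B^2 = -1/9.
Answer: rotation, certificate B^2 = -1/9. The invariant at work: B^2 = -1/9 is unchanged by conjugation, hence its sign classifies the subgroup whatever basis B is written in.


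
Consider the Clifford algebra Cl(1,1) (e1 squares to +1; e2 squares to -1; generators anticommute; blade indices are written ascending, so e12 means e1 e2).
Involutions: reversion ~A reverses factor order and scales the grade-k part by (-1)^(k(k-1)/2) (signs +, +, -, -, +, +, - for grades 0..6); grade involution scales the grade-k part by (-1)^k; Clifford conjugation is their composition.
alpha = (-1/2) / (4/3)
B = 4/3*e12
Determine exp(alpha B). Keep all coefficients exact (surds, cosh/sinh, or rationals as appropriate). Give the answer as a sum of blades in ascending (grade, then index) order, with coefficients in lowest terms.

B^2 = (4/3)^2*(e12)^2 = 16/9*(+1) = 16/9 (a basis 2-blade squares to minus the product of its generators' squares).
B^2 = 16/9 — hyperbolic case — the even/odd split gives cosh and sinh: l = 4/3, alpha*l = -1/2, so exp(alpha B) = cosh(-1/2) + (sinh(-1/2)/(4/3))*B = cosh(1/2) + (-3*sinh(1/2)/4)*B.
Answer: cosh(1/2) - sinh(1/2)*e12


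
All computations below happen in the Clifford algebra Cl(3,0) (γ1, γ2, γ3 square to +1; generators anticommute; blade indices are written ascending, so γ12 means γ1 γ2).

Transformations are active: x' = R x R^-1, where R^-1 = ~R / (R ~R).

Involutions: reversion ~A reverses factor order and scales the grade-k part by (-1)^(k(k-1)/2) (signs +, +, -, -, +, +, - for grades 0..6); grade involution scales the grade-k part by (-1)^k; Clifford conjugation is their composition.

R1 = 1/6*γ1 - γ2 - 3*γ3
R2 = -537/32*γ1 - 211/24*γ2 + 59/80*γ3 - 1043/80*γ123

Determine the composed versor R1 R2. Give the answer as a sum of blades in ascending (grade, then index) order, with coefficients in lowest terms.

Distribute over the terms of R1 (each basis-blade product reordered to ascending indices, repeated generators contracted through their squares):
(1/6*γ1) R2 = -179/64 - 211/144*γ12 + 59/480*γ13 - 1043/480*γ23
(-γ2) R2 = 211/24 - 537/32*γ12 - 1043/80*γ13 - 59/80*γ23
(-3*γ3) R2 = -177/80 + 3129/80*γ12 - 1611/32*γ13 - 211/8*γ23
Summing the partial products and collecting blades:
Answer: 3631/960 + 30047/1440*γ12 - 7591/120*γ13 - 14057/480*γ23


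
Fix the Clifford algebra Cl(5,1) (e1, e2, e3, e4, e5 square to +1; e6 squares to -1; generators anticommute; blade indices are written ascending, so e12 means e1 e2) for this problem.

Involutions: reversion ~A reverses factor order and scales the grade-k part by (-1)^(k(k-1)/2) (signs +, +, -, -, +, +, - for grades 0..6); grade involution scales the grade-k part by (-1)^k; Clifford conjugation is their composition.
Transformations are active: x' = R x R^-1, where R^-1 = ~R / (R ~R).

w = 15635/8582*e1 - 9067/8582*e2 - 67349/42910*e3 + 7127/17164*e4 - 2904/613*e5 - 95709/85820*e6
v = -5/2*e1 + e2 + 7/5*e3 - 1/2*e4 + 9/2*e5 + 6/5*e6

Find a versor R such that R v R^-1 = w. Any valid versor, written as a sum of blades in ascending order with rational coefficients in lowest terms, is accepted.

R = v + w = -2910/4291*e1 - 485/8582*e2 - 1455/8582*e3 - 1455/17164*e4 - 291/1226*e5 + 1455/17164*e6 works: the equal norms (2827/100) guarantee its sandwich swaps v into w.
Answer: -2910/4291*e1 - 485/8582*e2 - 1455/8582*e3 - 1455/17164*e4 - 291/1226*e5 + 1455/17164*e6


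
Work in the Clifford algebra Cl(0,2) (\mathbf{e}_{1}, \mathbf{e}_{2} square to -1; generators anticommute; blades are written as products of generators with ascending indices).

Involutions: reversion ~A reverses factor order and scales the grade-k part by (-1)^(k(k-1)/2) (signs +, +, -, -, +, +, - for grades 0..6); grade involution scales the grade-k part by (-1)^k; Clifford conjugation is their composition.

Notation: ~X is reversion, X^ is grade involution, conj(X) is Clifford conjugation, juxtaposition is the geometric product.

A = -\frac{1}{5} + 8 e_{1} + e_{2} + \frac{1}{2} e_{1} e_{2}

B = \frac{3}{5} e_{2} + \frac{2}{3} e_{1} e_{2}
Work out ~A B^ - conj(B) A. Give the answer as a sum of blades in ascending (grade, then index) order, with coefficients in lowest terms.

first term: \frac{14}{15} + \frac{11}{30} e_{1} - \frac{391}{75} e_{2} - \frac{74}{15} e_{1} e_{2}
second term: \frac{14}{15} + \frac{11}{30} e_{1} - \frac{391}{75} e_{2} + \frac{74}{15} e_{1} e_{2}
Answer: -\frac{148}{15} e_{1} e_{2}


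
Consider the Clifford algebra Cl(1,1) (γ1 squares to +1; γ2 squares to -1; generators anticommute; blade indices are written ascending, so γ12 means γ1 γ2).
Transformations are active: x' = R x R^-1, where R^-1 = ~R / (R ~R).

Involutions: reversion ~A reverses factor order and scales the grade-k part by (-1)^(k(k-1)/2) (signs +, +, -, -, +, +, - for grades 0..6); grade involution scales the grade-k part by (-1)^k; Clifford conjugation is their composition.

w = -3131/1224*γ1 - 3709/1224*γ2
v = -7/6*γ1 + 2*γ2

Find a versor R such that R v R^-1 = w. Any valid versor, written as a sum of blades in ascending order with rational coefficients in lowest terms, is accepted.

Here q(v) = q(w) = -95/36; the classical choice R = v + w = -4559/1224*γ1 - 1261/1224*γ2 then realises v -> w under the sandwich.
Answer: -4559/1224*γ1 - 1261/1224*γ2


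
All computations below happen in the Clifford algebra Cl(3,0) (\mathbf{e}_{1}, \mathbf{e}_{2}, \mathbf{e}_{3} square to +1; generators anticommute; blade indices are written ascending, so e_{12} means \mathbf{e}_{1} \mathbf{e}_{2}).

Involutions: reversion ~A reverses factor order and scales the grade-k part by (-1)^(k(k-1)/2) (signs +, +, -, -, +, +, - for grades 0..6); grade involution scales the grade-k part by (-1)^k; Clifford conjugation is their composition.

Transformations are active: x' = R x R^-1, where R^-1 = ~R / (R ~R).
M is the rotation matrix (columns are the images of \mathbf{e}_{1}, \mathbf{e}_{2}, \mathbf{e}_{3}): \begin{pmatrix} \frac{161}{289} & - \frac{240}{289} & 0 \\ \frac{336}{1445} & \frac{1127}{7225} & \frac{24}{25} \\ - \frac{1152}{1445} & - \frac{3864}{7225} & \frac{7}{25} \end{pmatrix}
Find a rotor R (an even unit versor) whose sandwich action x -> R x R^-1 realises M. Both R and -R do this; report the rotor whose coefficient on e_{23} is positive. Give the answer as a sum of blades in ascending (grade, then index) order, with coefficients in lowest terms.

Method: write R = a + b12*e_{12} + b13*e_{13} + b23*e_{23} with a^2 + b12^2 + b13^2 + b23^2 = 1 (so R^-1 = ~R). Expanding the columns R e_j ~R gives tr M = 4a^2 - 1 and, from the antisymmetric part, M21 - M12 = -4a*b12, M13 - M31 = 4a*b13, M32 - M23 = -4a*b23.
Here tr M = \frac{287}{289}, so a^2 = (1 + tr M)/4 = \frac{144}{289} and a = ±\frac{12}{17}. Taking a = \frac{12}{17}: M21 - M12 = \frac{1536}{1445}, M13 - M31 = \frac{1152}{1445}, M32 - M23 = -\frac{432}{289}, giving b12 = -\frac{32}{85}, b13 = \frac{24}{85}, b23 = \frac{9}{17}, i.e. R = \frac{12}{17} - \frac{32}{85} e_{12} + \frac{24}{85} e_{13} + \frac{9}{17} e_{23}.
Its e_{23} coefficient is already positive.
Answer: \frac{12}{17} - \frac{32}{85} e_{12} + \frac{24}{85} e_{13} + \frac{9}{17} e_{23}. Key observation: the double cover Spin(3) -> SO(3) sends R and -R to the same matrix (trace \frac{287}{289} here), so the stated sign of the e_{23} coefficient is what selects one sheet.


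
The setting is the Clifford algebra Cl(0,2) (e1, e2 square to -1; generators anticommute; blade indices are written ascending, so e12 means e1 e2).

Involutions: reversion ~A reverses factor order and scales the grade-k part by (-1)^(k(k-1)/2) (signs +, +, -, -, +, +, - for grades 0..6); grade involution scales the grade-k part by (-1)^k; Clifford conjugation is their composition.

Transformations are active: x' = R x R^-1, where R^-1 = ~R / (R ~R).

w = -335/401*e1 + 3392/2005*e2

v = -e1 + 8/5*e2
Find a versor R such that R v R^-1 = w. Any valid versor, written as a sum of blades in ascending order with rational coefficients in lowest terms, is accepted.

A norm check does it: q(v) = q(w) = -89/25, hence R = v + w = -736/401*e1 + 1320/401*e2 realises the map — parallel part kept, (v - w)/2 negated, v carried to w.
Answer: -736/401*e1 + 1320/401*e2


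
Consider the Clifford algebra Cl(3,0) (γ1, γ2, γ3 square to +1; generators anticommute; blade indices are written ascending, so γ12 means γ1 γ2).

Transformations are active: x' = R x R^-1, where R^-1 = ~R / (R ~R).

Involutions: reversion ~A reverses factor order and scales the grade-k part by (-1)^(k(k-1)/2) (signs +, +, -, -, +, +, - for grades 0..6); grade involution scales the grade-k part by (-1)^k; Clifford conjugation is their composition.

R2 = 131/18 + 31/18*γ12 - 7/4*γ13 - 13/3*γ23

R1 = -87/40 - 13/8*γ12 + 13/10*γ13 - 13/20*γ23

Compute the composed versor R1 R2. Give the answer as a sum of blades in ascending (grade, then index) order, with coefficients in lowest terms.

Distribute over the terms of R1 (each basis-blade product reordered to ascending indices, repeated generators contracted through their squares):
(-87/40) R2 = -3799/240 - 899/240*γ12 + 609/160*γ13 + 377/40*γ23
(-13/8*γ12) R2 = 403/144 - 1703/144*γ12 + 169/24*γ13 - 91/32*γ23
(13/10*γ13) R2 = 91/40 + 169/30*γ12 + 1703/180*γ13 + 403/180*γ23
(-13/20*γ23) R2 = -169/60 + 91/80*γ12 + 403/360*γ13 - 1703/360*γ23
Summing the partial products and collecting blades:
Answer: -2443/180 - 6337/720*γ12 + 30857/1440*γ13 + 1963/480*γ23


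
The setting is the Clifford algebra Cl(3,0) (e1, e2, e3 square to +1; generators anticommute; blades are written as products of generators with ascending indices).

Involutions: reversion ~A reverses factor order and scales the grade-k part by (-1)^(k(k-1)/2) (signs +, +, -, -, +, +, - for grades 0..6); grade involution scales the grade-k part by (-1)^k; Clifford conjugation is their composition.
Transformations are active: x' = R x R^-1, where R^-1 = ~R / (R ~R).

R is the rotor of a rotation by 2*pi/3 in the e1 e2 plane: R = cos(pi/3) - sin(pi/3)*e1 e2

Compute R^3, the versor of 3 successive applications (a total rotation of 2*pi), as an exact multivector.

Because a rotor carries half the rotation angle, composing 3 copies of this e1 e2-plane rotor multiplies the phase: 3*(pi/3) = pi, hence R^3 = cos(pi) - sin(pi)*e1 e2.
cos(pi) = -1 and sin(pi) = 0, so R^3 = -1. The total rotation 2*pi is 1 full turn, so every vector returns to itself, yet the rotor is -1, on the OTHER sheet of the double cover (an odd number of 2*pi turns).
Answer: -1


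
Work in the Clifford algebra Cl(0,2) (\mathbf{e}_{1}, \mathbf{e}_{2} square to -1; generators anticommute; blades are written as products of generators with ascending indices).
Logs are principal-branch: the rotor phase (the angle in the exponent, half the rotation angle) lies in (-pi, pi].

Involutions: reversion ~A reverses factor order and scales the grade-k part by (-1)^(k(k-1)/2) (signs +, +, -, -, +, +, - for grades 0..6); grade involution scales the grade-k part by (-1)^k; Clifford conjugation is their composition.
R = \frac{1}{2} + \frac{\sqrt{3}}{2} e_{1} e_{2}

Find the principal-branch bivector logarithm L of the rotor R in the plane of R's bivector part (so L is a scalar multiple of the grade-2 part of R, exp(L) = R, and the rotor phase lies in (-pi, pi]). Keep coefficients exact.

The scalar part of R is \frac{1}{2}, so the principal-branch rotor phase is pinned; divide the bivector part by its sine to get the unit plane — L is the phase times that plane.
Concretely: cos(phase) = \frac{1}{2} gives phase = ±\frac{\pi}{3}, and since phase/sin(phase) is even the sign is immaterial: L = (phase/sin(phase)) * <R>_2 = (\frac{2 \sqrt{3} \pi}{9}) * <R>_2.
Answer: \frac{\pi}{3} e_{1} e_{2}
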